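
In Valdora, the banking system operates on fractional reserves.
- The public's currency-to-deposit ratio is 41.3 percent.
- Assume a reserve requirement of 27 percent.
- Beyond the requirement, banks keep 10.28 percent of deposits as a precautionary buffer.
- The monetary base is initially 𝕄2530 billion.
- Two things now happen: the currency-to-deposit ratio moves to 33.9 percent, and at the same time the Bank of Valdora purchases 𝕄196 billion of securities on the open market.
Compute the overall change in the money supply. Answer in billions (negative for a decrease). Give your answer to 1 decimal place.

𝕄578.6 billion

Before: m₁ = (1 + 0.413) / (0.27 + 0.1028 + 0.413) ≈ 1.798167, MB₁ = 2530, so M₁ = 1.798167 × 2530 ≈ 4549.3625 billion.
After: m₂ = (1 + 0.339) / (0.27 + 0.1028 + 0.339) ≈ 1.881146, MB₂ = 2530 + 196 = 2726, so M₂ = 1.881146 × 2726 ≈ 5128.004 billion.
ΔM = M₂ − M₁ = 5128.004 − 4549.3625 = 578.6415 billion.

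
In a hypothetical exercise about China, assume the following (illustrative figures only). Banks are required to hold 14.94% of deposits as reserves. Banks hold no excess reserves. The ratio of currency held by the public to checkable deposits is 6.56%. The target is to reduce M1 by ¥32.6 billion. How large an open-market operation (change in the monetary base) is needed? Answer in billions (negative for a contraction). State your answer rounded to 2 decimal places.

-6.58 billion

The money multiplier is m = (1 + c) / (rr + c) = (1 + 0.0656) / (0.1494 + 0.0656) ≈ 4.95628.
ΔMB = ΔM / m = (−32.6) / 4.95628 ≈ -6.5775 billion.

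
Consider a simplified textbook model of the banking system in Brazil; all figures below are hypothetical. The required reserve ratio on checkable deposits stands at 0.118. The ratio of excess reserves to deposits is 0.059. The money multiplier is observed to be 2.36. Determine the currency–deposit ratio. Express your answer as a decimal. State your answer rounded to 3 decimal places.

0.428

Using m = 2.36. From m = (1 + c)/(c + rr + e), rearranging gives 1 + c = m·(c + rr + e), so c·(1 − m) = m·(rr + e) − 1.
Hence c = [m·(rr + e) − 1]/(1 − m) = [2.36 × (0.118 + 0.059) − 1] / (1 − 2.36) ≈ 0.428147.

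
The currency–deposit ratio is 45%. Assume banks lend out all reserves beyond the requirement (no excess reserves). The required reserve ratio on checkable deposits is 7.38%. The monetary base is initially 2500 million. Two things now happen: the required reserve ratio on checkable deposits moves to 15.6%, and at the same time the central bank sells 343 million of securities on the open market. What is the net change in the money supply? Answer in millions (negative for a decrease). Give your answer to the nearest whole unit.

Before: m₁ = (1 + 0.45) / (0.0738 + 0.45) ≈ 2.76823, MB₁ = 2500, so M₁ = 2.76823 × 2500 = 6920.575 million.
After: m₂ = (1 + 0.45) / (0.156 + 0.45) ≈ 2.39274, MB₂ = 2500 − 343 = 2157, so M₂ = 2.39274 × 2157 ≈ 5161.1402 million.
ΔM = M₂ − M₁ = 5161.1402 − 6920.575 = -1759.4348 million.

-1759 million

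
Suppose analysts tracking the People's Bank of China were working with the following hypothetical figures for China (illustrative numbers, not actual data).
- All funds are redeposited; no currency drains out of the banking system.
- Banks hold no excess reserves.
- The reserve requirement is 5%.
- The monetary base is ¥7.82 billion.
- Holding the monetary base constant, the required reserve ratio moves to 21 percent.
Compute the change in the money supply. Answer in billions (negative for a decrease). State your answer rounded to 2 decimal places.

Initially m₁ = 1 / (0.05) = 20, so M₁ = 20 × 7.82 = 156.4 billion.
After the change m₂ = 1 / (0.21) ≈ 4.7619, so M₂ = 4.7619 × 7.82 ≈ 37.2381 billion.
ΔM = M₂ − M₁ = 37.2381 − 156.4 = -119.1619 billion.

-119.16 billion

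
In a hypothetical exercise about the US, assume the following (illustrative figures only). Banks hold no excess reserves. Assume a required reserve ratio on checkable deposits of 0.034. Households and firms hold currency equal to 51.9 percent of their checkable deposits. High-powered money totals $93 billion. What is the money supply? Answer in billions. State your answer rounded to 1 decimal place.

The money multiplier is m = (1 + c) / (rr + c) = (1 + 0.519) / (0.034 + 0.519) ≈ 2.7468.
So M = m × MB = 2.7468 × 93 = 255.4524 billion.

$255.5 billion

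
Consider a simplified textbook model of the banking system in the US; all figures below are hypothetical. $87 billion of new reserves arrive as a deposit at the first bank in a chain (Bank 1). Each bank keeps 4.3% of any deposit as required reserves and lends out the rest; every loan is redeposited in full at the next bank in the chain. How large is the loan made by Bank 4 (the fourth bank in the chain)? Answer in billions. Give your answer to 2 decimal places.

$72.97 billion

Each bank lends a fraction (1 − rr) = 0.9570 of the deposit it receives, so Bank 4 receives 87·0.9570^3 and lends 87·0.9570^4 ≈ 72.9738 billion.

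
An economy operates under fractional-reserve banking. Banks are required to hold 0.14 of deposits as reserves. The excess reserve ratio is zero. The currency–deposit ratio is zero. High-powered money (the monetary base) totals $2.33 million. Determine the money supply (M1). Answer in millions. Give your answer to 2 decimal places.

With no currency drain or excess reserves, the money multiplier is m = 1/rr = 1/0.14 ≈ 7.1429.
Money supply M = m × MB = 7.1429 × 2.33 ≈ 16.643 million.

$16.64 million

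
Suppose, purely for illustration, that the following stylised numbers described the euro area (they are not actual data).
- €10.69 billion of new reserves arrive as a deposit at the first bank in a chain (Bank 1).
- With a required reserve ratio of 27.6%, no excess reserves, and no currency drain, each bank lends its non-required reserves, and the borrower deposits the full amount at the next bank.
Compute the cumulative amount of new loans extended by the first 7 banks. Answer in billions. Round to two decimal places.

Bank i lends (1 − rr)^i of the original deposit: Bank 1 lends 10.69·0.7240 ≈ 7.7396, Bank 2 lends 10.69·0.7240² ≈ 5.6034, and so on.
Summing a geometric series: total = 10.69·[0.7240·(1 − 0.7240^7) / (1 − 0.7240)] ≈ 25.1179 billion.

€25.12 billion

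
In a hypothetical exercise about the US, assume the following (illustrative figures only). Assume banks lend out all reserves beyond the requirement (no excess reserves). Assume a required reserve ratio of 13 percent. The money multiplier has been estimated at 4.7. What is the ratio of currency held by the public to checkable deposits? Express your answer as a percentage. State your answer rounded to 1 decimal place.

10.5%

Using m = 4.7. From m = (1 + c)/(c + rr + e), rearranging gives 1 + c = m·(c + rr + e), so c·(1 − m) = m·(rr + e) − 1.
Hence c = [m·(rr + e) − 1]/(1 − m) = [4.7 × (0.13 + 0) − 1] / (1 − 4.7) ≈ 0.105135.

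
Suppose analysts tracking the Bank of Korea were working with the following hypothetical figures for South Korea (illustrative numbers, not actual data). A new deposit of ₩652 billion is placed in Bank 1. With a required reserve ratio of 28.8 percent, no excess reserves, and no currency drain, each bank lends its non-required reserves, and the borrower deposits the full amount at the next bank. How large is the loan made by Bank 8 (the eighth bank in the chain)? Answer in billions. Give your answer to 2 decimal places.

₩43.06 billion

Each bank lends a fraction (1 − rr) = 0.7120 of the deposit it receives, so Bank 8 receives 652·0.7120^7 and lends 652·0.7120^8 ≈ 43.0613 billion.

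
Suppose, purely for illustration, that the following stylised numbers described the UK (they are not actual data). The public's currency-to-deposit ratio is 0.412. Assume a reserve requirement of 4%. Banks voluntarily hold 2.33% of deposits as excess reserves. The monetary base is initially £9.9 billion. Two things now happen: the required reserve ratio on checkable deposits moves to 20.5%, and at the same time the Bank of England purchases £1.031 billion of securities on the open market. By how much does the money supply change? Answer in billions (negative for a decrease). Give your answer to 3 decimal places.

-5.305 billion

Before: m₁ = (1 + 0.412) / (0.04 + 0.0233 + 0.412) ≈ 2.970755, MB₁ = 9.9, so M₁ = 2.970755 × 9.9 ≈ 29.4105 billion.
After: m₂ = (1 + 0.412) / (0.205 + 0.0233 + 0.412) ≈ 2.205216, MB₂ = 9.9 + 1.031 = 10.931, so M₂ = 2.205216 × 10.931 ≈ 24.1052 billion.
ΔM = M₂ − M₁ = 24.1052 − 29.4105 = -5.3053 billion.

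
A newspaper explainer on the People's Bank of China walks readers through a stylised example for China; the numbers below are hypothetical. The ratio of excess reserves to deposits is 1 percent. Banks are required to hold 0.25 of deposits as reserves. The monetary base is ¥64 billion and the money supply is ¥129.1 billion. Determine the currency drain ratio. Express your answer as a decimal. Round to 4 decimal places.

0.4675

Using m = M/MB = 129.1/64 ≈ 2.017187. From m = (1 + c)/(c + rr + e), rearranging gives 1 + c = m·(c + rr + e), so c·(1 − m) = m·(rr + e) − 1.
Hence c = [m·(rr + e) − 1]/(1 − m) = [2.017187 × (0.25 + 0.01) − 1] / (1 − 2.017187) ≈ 0.467497.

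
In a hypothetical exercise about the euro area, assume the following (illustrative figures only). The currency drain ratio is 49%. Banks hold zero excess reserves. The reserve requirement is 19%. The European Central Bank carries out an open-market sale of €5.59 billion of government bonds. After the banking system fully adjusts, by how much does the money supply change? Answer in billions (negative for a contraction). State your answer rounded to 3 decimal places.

The money multiplier is m = (1 + c) / (rr + c) = (1 + 0.49) / (0.19 + 0.49) ≈ 2.19118.
The sale removes 5.59 billion of base, so ΔM = m × ΔMB = 2.19118 × (−5.59) ≈ -12.2487 billion.

-12.249 billion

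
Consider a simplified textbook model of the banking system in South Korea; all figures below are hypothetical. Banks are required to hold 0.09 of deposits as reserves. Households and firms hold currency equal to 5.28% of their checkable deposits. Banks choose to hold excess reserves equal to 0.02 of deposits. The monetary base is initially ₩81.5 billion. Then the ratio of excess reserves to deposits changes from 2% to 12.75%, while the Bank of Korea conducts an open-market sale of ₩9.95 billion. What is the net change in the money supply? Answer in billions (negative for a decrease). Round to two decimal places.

-248.36 billion

Before: m₁ = (1 + 0.0528) / (0.09 + 0.02 + 0.0528) ≈ 6.46683, MB₁ = 81.5, so M₁ = 6.46683 × 81.5 ≈ 527.0466 billion.
After: m₂ = (1 + 0.0528) / (0.09 + 0.1275 + 0.0528) ≈ 3.89493, MB₂ = 81.5 − 9.95 = 71.55, so M₂ = 3.89493 × 71.55 ≈ 278.6822 billion.
ΔM = M₂ − M₁ = 278.6822 − 527.0466 = -248.3644 billion.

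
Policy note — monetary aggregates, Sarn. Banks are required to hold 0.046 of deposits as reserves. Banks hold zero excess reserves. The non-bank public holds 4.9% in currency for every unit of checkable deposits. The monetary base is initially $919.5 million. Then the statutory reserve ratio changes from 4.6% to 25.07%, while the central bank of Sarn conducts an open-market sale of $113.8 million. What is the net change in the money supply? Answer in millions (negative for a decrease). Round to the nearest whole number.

Before: m₁ = (1 + 0.049) / (0.046 + 0.049) ≈ 11.0421, MB₁ = 919.5, so M₁ = 11.0421 × 919.5 ≈ 10153.2109 million.
After: m₂ = (1 + 0.049) / (0.2507 + 0.049) ≈ 3.5002, MB₂ = 919.5 − 113.8 = 805.7, so M₂ = 3.5002 × 805.7 ≈ 2820.1111 million.
ΔM = M₂ − M₁ = 2820.1111 − 10153.2109 = -7333.0998 million.

-7333 million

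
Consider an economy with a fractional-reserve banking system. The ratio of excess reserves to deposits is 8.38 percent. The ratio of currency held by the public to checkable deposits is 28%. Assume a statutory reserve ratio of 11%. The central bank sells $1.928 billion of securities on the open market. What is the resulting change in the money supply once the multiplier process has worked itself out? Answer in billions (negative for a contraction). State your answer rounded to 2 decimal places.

-5.21 billion

The money multiplier is m = (1 + c) / (rr + e + c) = (1 + 0.28) / (0.11 + 0.0838 + 0.28) ≈ 2.7016.
The sale removes 1.928 billion of base, so ΔM = m × ΔMB = 2.7016 × (−1.928) ≈ -5.2087 billion.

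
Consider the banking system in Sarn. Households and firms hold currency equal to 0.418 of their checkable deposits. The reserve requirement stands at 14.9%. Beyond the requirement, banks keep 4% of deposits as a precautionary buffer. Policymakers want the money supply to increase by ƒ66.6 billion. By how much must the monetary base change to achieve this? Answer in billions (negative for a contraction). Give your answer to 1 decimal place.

The money multiplier is m = (1 + c) / (rr + e + c) = (1 + 0.418) / (0.149 + 0.04 + 0.418) ≈ 2.3361.
ΔMB = ΔM / m = (+66.6) / 2.3361 ≈ 28.5091 billion.

ƒ28.5 billion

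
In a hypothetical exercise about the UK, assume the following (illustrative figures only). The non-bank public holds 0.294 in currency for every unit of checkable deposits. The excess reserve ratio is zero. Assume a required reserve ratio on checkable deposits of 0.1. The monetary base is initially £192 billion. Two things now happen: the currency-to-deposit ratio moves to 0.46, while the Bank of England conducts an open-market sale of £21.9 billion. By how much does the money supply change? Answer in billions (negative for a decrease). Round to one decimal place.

Before: m₁ = (1 + 0.294) / (0.1 + 0.294) ≈ 3.28426, MB₁ = 192, so M₁ = 3.28426 × 192 ≈ 630.5779 billion.
After: m₂ = (1 + 0.46) / (0.1 + 0.46) ≈ 2.60714, MB₂ = 192 − 21.9 = 170.1, so M₂ = 2.60714 × 170.1 ≈ 443.4745 billion.
ΔM = M₂ − M₁ = 443.4745 − 630.5779 = -187.1034 billion.

-187.1 billion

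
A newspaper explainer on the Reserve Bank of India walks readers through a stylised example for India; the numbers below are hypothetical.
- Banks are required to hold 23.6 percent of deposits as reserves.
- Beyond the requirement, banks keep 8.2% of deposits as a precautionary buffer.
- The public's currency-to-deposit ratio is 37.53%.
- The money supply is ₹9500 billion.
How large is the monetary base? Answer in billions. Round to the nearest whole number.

The money multiplier is m = (1 + c) / (rr + e + c) = (1 + 0.3753) / (0.236 + 0.082 + 0.3753) ≈ 1.98370.
MB = M / m = 9500 / 1.98370 ≈ 4789.0306 billion.

₹4789 billion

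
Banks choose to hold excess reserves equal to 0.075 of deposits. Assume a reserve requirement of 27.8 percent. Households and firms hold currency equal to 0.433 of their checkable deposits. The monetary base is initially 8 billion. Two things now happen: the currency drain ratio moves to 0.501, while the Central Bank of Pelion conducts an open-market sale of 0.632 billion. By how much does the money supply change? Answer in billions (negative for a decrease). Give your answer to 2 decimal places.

-1.64 billion

Before: m₁ = (1 + 0.433) / (0.278 + 0.075 + 0.433) ≈ 1.8232, MB₁ = 8, so M₁ = 1.8232 × 8 = 14.5856 billion.
After: m₂ = (1 + 0.501) / (0.278 + 0.075 + 0.501) ≈ 1.7576, MB₂ = 8 − 0.632 = 7.368, so M₂ = 1.7576 × 7.368 ≈ 12.95 billion.
ΔM = M₂ − M₁ = 12.95 − 14.5856 = -1.6356 billion.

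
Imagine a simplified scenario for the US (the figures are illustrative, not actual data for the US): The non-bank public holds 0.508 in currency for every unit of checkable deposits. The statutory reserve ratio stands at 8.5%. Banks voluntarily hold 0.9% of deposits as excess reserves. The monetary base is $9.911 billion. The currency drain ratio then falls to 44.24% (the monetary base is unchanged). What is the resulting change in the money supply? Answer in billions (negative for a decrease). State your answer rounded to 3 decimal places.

Initially m₁ = (1 + 0.508) / (0.085 + 0.009 + 0.508) ≈ 2.50498, so M₁ = 2.50498 × 9.911 ≈ 24.8269 billion.
After the change m₂ = (1 + 0.4424) / (0.085 + 0.009 + 0.4424) ≈ 2.68904, so M₂ = 2.68904 × 9.911 ≈ 26.6511 billion.
ΔM = M₂ − M₁ = 26.6511 − 24.8269 = 1.8242 billion.

$1.824 billion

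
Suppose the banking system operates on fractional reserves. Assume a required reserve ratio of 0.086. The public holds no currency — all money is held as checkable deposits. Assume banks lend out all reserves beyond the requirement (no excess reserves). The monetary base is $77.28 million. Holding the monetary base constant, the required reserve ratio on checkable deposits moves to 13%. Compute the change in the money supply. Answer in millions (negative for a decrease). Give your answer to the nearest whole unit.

-304 million

Initially m₁ = 1 / (0.086) ≈ 11.6279, so M₁ = 11.6279 × 77.28 ≈ 898.6041 million.
After the change m₂ = 1 / (0.13) ≈ 7.6923, so M₂ = 7.6923 × 77.28 ≈ 594.4609 million.
ΔM = M₂ − M₁ = 594.4609 − 898.6041 = -304.1432 million.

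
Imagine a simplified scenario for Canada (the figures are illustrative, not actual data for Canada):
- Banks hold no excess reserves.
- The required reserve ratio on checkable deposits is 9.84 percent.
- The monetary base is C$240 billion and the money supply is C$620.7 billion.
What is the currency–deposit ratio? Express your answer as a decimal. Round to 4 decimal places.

0.4700

Using m = M/MB = 620.7/240 = 2.586250. From m = (1 + c)/(c + rr + e), rearranging gives 1 + c = m·(c + rr + e), so c·(1 − m) = m·(rr + e) − 1.
Hence c = [m·(rr + e) − 1]/(1 − m) = [2.586250 × (0.0984 + 0) − 1] / (1 − 2.586250) ≈ 0.469985.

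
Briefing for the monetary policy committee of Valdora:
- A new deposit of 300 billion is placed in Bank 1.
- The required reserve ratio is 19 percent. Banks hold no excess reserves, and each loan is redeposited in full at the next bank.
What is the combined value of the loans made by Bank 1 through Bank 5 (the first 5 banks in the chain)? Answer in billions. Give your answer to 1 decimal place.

Bank i lends (1 − rr)^i of the original deposit: Bank 1 lends 300·0.8100 = 243.0000, Bank 2 lends 300·0.8100² = 196.8300, and so on.
Summing a geometric series: total = 300·[0.8100·(1 − 0.8100^5) / (1 − 0.8100)] ≈ 833.0060 billion.

833.0 billion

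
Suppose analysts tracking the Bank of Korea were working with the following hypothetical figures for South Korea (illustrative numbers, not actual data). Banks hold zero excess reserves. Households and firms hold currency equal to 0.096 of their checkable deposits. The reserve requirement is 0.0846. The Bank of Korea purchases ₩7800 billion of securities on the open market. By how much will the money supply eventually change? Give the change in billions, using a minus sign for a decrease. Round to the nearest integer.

The money multiplier is m = (1 + c) / (rr + c) = (1 + 0.096) / (0.0846 + 0.096) ≈ 6.06866.
The purchase adds 7800 billion of base, so ΔM = m × ΔMB = 6.06866 × (+7800) = 47335.548 billion.

₩47336 billion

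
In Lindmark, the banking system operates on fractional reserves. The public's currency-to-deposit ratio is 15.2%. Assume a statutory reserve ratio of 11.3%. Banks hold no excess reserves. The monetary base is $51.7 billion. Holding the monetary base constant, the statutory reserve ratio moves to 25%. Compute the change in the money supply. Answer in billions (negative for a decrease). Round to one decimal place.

-76.6 billion

Initially m₁ = (1 + 0.152) / (0.113 + 0.152) ≈ 4.3472, so M₁ = 4.3472 × 51.7 ≈ 224.7502 billion.
After the change m₂ = (1 + 0.152) / (0.25 + 0.152) ≈ 2.8657, so M₂ = 2.8657 × 51.7 ≈ 148.1567 billion.
ΔM = M₂ − M₁ = 148.1567 − 224.7502 = -76.5935 billion.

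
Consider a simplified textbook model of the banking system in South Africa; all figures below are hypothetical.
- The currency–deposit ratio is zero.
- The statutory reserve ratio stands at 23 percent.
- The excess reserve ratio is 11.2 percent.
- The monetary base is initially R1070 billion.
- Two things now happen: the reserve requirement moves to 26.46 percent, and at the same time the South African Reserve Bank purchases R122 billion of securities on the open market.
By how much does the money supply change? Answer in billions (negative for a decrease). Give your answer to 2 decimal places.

Before: m₁ = 1 / (0.23 + 0.112) ≈ 2.9239766, MB₁ = 1070, so M₁ = 2.9239766 × 1070 ≈ 3128.655 billion.
After: m₂ = 1 / (0.2646 + 0.112) ≈ 2.6553372, MB₂ = 1070 + 122 = 1192, so M₂ = 2.6553372 × 1192 ≈ 3165.1619 billion.
ΔM = M₂ − M₁ = 3165.1619 − 3128.655 = 36.5069 billion.

R36.51 billion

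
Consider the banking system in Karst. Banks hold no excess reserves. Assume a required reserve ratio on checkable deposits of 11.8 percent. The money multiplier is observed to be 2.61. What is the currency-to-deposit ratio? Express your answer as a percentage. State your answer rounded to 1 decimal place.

Using m = 2.61. From m = (1 + c)/(c + rr + e), rearranging gives 1 + c = m·(c + rr + e), so c·(1 − m) = m·(rr + e) − 1.
Hence c = [m·(rr + e) − 1]/(1 − m) = [2.61 × (0.118 + 0) − 1] / (1 − 2.61) ≈ 0.429826.

43.0%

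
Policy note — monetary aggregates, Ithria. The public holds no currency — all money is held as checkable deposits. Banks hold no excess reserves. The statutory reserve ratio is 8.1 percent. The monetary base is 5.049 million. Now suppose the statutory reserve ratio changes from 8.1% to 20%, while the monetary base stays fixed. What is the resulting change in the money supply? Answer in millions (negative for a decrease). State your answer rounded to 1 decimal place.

-37.1 million

Initially m₁ = 1 / (0.081) ≈ 12.3457, so M₁ = 12.3457 × 5.049 ≈ 62.3334 million.
After the change m₂ = 1 / (0.2) = 5, so M₂ = 5 × 5.049 = 25.245 million.
ΔM = M₂ − M₁ = 25.245 − 62.3334 = -37.0884 million.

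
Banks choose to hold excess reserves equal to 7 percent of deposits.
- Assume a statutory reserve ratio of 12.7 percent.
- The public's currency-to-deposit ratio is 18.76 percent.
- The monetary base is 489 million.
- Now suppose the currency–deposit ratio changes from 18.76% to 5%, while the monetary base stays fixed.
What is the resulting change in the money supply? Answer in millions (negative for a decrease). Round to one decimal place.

Initially m₁ = (1 + 0.1876) / (0.127 + 0.07 + 0.1876) ≈ 3.08788, so M₁ = 3.08788 × 489 ≈ 1509.9733 million.
After the change m₂ = (1 + 0.05) / (0.127 + 0.07 + 0.05) ≈ 4.25101, so M₂ = 4.25101 × 489 ≈ 2078.7439 million.
ΔM = M₂ − M₁ = 2078.7439 − 1509.9733 = 568.7706 million.

568.8 million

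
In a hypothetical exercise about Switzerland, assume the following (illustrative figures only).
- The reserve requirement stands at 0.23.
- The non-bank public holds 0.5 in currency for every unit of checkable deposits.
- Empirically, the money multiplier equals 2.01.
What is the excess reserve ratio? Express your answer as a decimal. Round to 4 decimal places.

Using m = 2.01. Since m = (1 + c)/(c + rr + e), the denominator satisfies c + rr + e = (1 + c)/m = (1 + 0.5) / 2.01 ≈ 0.746269.
With c = 0.5 and rr = 0.23, the excess reserve ratio is 0.746269 − 0.5 − 0.23 = 0.016269.

0.0163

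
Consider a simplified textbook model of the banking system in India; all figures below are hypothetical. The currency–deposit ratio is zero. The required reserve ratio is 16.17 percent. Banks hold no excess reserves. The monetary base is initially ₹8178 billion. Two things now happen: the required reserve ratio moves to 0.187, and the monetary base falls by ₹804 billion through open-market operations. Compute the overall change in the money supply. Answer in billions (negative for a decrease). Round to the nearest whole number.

-11142 billion

Before: m₁ = 1 / (0.1617) ≈ 6.18429, MB₁ = 8178, so M₁ = 6.18429 × 8178 ≈ 50575.1236 billion.
After: m₂ = 1 / (0.187) ≈ 5.34759, MB₂ = 8178 − 804 = 7374, so M₂ = 5.34759 × 7374 ≈ 39433.1287 billion.
ΔM = M₂ − M₁ = 39433.1287 − 50575.1236 = -11141.9949 billion.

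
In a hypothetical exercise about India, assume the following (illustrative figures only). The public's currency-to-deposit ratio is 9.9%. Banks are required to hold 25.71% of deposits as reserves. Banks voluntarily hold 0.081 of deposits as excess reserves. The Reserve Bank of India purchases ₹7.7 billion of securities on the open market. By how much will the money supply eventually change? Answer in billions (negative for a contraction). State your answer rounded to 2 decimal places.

₹19.36 billion

The money multiplier is m = (1 + c) / (rr + e + c) = (1 + 0.099) / (0.2571 + 0.081 + 0.099) ≈ 2.5143.
The purchase adds 7.7 billion of base, so ΔM = m × ΔMB = 2.5143 × (+7.7) ≈ 19.3601 billion.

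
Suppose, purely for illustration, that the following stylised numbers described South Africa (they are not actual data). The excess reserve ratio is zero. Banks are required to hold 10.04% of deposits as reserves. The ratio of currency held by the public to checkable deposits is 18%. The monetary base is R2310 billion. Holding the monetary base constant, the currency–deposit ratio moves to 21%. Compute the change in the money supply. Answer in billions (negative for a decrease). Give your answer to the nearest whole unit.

-716 billion

Initially m₁ = (1 + 0.18) / (0.1004 + 0.18) ≈ 4.20827, so M₁ = 4.20827 × 2310 = 9721.1037 billion.
After the change m₂ = (1 + 0.21) / (0.1004 + 0.21) ≈ 3.89820, so M₂ = 3.89820 × 2310 = 9004.842 billion.
ΔM = M₂ − M₁ = 9004.842 − 9721.1037 = -716.2617 billion.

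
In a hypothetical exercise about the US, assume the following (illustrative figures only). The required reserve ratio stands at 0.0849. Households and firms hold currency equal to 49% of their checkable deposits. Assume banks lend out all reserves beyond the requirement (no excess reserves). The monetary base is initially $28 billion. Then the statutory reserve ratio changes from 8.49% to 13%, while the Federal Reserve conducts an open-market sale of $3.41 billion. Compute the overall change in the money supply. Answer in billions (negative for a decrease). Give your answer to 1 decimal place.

Before: m₁ = (1 + 0.49) / (0.0849 + 0.49) ≈ 2.5918, MB₁ = 28, so M₁ = 2.5918 × 28 = 72.5704 billion.
After: m₂ = (1 + 0.49) / (0.13 + 0.49) ≈ 2.4032, MB₂ = 28 − 3.41 = 24.59, so M₂ = 2.4032 × 24.59 ≈ 59.0947 billion.
ΔM = M₂ − M₁ = 59.0947 − 72.5704 = -13.4757 billion.

-13.5 billion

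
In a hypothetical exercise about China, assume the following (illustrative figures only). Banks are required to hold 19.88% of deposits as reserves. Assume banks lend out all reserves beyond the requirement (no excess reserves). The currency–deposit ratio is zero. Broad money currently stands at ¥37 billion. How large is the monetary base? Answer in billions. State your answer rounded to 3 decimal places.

With no currency drain and no excess reserves, the money multiplier is m = 1/rr = 1/0.1988 ≈ 5.030181.
The monetary base is MB = M / m = 37 / 5.030181 ≈ 7.3556 billion.

¥7.356 billion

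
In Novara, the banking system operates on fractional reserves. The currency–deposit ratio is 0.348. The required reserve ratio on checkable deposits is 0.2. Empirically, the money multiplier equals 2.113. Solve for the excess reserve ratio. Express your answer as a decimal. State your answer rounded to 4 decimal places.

0.0900

Using m = 2.113. Since m = (1 + c)/(c + rr + e), the denominator satisfies c + rr + e = (1 + c)/m = (1 + 0.348) / 2.113 ≈ 0.637956.
With c = 0.348 and rr = 0.2, the excess reserve ratio is 0.637956 − 0.348 − 0.2 = 0.089956.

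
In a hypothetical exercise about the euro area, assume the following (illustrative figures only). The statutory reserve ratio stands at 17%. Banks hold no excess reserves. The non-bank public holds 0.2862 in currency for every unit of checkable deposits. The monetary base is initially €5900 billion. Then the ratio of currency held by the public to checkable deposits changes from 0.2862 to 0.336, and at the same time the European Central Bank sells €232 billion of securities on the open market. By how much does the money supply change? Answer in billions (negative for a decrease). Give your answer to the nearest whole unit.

Before: m₁ = (1 + 0.2862) / (0.17 + 0.2862) ≈ 2.81938, MB₁ = 5900, so M₁ = 2.81938 × 5900 = 16634.342 billion.
After: m₂ = (1 + 0.336) / (0.17 + 0.336) ≈ 2.64032, MB₂ = 5900 − 232 = 5668, so M₂ = 2.64032 × 5668 ≈ 14965.3338 billion.
ΔM = M₂ − M₁ = 14965.3338 − 16634.342 = -1669.0082 billion.

-1669 billion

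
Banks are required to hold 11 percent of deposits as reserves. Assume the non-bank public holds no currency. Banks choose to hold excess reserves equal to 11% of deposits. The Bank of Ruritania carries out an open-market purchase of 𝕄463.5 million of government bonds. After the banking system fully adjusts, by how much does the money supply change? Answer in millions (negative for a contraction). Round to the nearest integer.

The money multiplier is m = 1 / (rr + e) = 1 / (0.11 + 0.11) ≈ 4.5455.
The purchase adds 463.5 million of base, so ΔM = m × ΔMB = 4.5455 × (+463.5) ≈ 2106.8392 million.

𝕄2107 million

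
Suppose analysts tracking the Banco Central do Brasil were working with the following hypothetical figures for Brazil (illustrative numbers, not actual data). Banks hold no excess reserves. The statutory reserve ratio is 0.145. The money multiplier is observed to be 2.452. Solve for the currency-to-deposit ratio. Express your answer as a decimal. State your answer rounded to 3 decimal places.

0.444

Using m = 2.452. From m = (1 + c)/(c + rr + e), rearranging gives 1 + c = m·(c + rr + e), so c·(1 − m) = m·(rr + e) − 1.
Hence c = [m·(rr + e) − 1]/(1 − m) = [2.452 × (0.145 + 0) − 1] / (1 − 2.452) ≈ 0.443843.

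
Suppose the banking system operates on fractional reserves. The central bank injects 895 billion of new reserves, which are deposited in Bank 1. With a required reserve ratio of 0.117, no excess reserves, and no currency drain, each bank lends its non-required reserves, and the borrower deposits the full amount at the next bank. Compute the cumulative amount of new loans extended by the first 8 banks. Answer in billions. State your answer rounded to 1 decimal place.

4258.3 billion

Bank i lends (1 − rr)^i of the original deposit: Bank 1 lends 895·0.8830 = 790.2850, Bank 2 lends 895·0.8830² ≈ 697.8217, and so on.
Summing a geometric series: total = 895·[0.8830·(1 − 0.8830^8) / (1 − 0.8830)] ≈ 4258.3489 billion.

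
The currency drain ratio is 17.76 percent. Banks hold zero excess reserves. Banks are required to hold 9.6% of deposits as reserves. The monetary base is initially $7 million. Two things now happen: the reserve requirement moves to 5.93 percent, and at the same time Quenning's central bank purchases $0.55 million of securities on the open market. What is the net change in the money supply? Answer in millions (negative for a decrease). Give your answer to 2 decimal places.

Before: m₁ = (1 + 0.1776) / (0.096 + 0.1776) ≈ 4.3041, MB₁ = 7, so M₁ = 4.3041 × 7 = 30.1287 million.
After: m₂ = (1 + 0.1776) / (0.0593 + 0.1776) ≈ 4.9709, MB₂ = 7 + 0.55 = 7.55, so M₂ = 4.9709 × 7.55 ≈ 37.5303 million.
ΔM = M₂ − M₁ = 37.5303 − 30.1287 = 7.4016 million.

$7.40 million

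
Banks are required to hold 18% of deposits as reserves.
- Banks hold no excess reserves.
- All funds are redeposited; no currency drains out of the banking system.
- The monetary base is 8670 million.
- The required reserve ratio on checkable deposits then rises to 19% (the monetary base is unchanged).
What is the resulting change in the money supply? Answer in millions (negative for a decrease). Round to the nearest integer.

-2535 million

Initially m₁ = 1 / (0.18) ≈ 5.55556, so M₁ = 5.55556 × 8670 = 48166.7052 million.
After the change m₂ = 1 / (0.19) ≈ 5.26316, so M₂ = 5.26316 × 8670 = 45631.5972 million.
ΔM = M₂ − M₁ = 45631.5972 − 48166.7052 = -2535.108 million.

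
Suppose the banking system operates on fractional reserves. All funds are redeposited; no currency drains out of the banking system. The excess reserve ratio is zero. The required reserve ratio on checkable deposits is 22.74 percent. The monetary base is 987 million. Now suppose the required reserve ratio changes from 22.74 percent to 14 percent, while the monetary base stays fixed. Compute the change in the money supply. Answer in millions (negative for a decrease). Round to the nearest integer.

Initially m₁ = 1 / (0.2274) ≈ 4.3975, so M₁ = 4.3975 × 987 = 4340.3325 million.
After the change m₂ = 1 / (0.14) ≈ 7.1429, so M₂ = 7.1429 × 987 = 7050.0423 million.
ΔM = M₂ − M₁ = 7050.0423 − 4340.3325 = 2709.7098 million.

2710 million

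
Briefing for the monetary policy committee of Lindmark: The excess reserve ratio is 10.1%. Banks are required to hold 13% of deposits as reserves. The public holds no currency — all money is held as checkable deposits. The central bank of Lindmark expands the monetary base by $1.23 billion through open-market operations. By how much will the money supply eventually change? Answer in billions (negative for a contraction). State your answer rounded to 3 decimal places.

The money multiplier is m = 1 / (rr + e) = 1 / (0.13 + 0.101) ≈ 4.32900.
The purchase adds 1.23 billion of base, so ΔM = m × ΔMB = 4.32900 × (+1.23) ≈ 5.3247 billion.

$5.325 billion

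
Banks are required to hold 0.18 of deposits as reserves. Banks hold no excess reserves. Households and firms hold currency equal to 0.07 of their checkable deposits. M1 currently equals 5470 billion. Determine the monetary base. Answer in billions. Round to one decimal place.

The money multiplier is m = (1 + c) / (rr + c) = (1 + 0.07) / (0.18 + 0.07) = 4.28.
MB = M / m = 5470 / 4.28 ≈ 1278.0374 billion.

1278.0 billion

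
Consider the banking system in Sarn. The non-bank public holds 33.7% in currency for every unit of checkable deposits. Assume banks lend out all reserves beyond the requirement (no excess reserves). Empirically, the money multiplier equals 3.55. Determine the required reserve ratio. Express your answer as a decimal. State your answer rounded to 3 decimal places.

Using m = 3.55. Since m = (1 + c)/(c + rr + e), the denominator satisfies c + rr + e = (1 + c)/m = (1 + 0.337) / 3.55 ≈ 0.376620.
With c = 0.337 and e = 0, the required reserve ratio is 0.376620 − 0.337 − 0 = 0.03962.

0.040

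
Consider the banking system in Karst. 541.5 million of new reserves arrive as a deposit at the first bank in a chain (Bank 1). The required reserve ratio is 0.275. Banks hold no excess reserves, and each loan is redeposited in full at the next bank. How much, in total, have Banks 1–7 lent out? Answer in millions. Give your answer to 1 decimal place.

Bank i lends (1 − rr)^i of the original deposit: Bank 1 lends 541.5·0.7250 = 392.5875, Bank 2 lends 541.5·0.7250² ≈ 284.6259, and so on.
Summing a geometric series: total = 541.5·[0.7250·(1 − 0.7250^7) / (1 − 0.7250)] ≈ 1277.2872 million.

1277.3 million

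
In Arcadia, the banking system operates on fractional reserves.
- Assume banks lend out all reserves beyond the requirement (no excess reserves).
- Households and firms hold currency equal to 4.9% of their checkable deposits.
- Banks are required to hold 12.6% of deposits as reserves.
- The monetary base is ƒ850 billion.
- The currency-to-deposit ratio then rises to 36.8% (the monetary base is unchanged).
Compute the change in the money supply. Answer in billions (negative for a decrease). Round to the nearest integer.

Initially m₁ = (1 + 0.049) / (0.126 + 0.049) ≈ 5.9943, so M₁ = 5.9943 × 850 = 5095.155 billion.
After the change m₂ = (1 + 0.368) / (0.126 + 0.368) ≈ 2.7692, so M₂ = 2.7692 × 850 = 2353.82 billion.
ΔM = M₂ − M₁ = 2353.82 − 5095.155 = -2741.335 billion.

-2741 billion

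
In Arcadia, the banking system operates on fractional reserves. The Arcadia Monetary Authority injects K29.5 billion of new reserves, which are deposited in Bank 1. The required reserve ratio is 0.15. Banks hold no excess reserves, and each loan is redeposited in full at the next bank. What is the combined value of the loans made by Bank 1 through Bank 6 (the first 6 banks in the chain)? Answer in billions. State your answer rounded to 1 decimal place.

Bank i lends (1 − rr)^i of the original deposit: Bank 1 lends 29.5·0.8500 = 25.0750, Bank 2 lends 29.5·0.8500² ≈ 21.3137, and so on.
Summing a geometric series: total = 29.5·[0.8500·(1 − 0.8500^6) / (1 − 0.8500)] ≈ 104.1198 billion.

K104.1 billion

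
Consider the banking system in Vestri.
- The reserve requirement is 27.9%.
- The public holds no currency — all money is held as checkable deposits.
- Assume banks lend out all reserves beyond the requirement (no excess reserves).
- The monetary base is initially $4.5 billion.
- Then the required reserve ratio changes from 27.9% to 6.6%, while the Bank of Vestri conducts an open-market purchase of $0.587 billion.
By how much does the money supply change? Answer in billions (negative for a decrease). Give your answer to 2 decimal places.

$60.95 billion

Before: m₁ = 1 / (0.279) ≈ 3.5842, MB₁ = 4.5, so M₁ = 3.5842 × 4.5 = 16.1289 billion.
After: m₂ = 1 / (0.066) ≈ 15.1515, MB₂ = 4.5 + 0.587 = 5.087, so M₂ = 15.1515 × 5.087 ≈ 77.0757 billion.
ΔM = M₂ − M₁ = 77.0757 − 16.1289 = 60.9468 billion.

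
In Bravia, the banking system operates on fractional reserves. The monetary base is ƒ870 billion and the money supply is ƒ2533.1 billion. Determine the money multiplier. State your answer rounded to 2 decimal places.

The money multiplier is m = M / MB = 2533.1 / 870 ≈ 2.91161.

2.91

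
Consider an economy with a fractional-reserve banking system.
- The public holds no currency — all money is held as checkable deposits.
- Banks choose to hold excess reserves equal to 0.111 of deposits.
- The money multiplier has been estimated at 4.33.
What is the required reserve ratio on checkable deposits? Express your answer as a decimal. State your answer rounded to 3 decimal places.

Using m = 4.33. Since m = (1 + c)/(c + rr + e), the denominator satisfies c + rr + e = (1 + c)/m = (1 + 0) / 4.33 ≈ 0.230947.
With c = 0 and e = 0.111, the required reserve ratio on checkable deposits is 0.230947 − 0 − 0.111 = 0.119947.

0.120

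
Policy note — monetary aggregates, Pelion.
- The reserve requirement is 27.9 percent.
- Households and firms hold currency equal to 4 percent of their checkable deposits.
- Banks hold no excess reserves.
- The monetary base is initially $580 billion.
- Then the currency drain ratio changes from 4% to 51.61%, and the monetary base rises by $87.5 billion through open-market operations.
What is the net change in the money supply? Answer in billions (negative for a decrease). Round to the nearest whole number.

-618 billion

Before: m₁ = (1 + 0.04) / (0.279 + 0.04) ≈ 3.2602, MB₁ = 580, so M₁ = 3.2602 × 580 = 1890.916 billion.
After: m₂ = (1 + 0.5161) / (0.279 + 0.5161) ≈ 1.9068, MB₂ = 580 + 87.5 = 667.5, so M₂ = 1.9068 × 667.5 = 1272.789 billion.
ΔM = M₂ − M₁ = 1272.789 − 1890.916 = -618.127 billion.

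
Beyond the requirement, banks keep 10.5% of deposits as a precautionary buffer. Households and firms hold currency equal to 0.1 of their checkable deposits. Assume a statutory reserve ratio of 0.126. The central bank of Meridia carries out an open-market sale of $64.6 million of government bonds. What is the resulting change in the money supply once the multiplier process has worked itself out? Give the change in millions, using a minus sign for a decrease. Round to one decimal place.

-214.7 million

The money multiplier is m = (1 + c) / (rr + e + c) = (1 + 0.1) / (0.126 + 0.105 + 0.1) ≈ 3.3233.
The sale removes 64.6 million of base, so ΔM = m × ΔMB = 3.3233 × (−64.6) ≈ -214.6852 million.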